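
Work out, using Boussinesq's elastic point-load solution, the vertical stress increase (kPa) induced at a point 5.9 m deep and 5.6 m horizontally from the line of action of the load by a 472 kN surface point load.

Δσ_z ≈ 1.3 kPa

Boussinesq vertical stress below a point load on an elastic half-space:
Δσ_z = 3P/(2πz²) · [1 + (r/z)²]^(−5/2)
r/z = 5.6/5.9 = 0.94915; [1+(r/z)²]^(−5/2) = 0.20073.
Δσ_z = 3×472/(2π×5.9²) × 0.20073 = 6.4741 × 0.20073 = 1.3 kPa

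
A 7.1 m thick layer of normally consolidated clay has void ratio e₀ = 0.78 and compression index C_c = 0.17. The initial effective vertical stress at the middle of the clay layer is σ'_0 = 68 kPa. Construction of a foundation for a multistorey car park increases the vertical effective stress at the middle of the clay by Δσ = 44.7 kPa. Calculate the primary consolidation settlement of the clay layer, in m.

Final effective stress: σ'_f = σ'_0 + Δσ = 68 + 44.7 = 112.7 kPa.
Normally consolidated clay, so the full stress increment lies on the virgin compression line:
S_c = C_c·H/(1+e₀)·log₁₀(σ'_f/σ'_0) = 0.17×7.1/(1+0.78)×log₁₀(112.7/68)
    = 0.67809 × 0.21942 = 0.1488 m

S_c ≈ 0.149 m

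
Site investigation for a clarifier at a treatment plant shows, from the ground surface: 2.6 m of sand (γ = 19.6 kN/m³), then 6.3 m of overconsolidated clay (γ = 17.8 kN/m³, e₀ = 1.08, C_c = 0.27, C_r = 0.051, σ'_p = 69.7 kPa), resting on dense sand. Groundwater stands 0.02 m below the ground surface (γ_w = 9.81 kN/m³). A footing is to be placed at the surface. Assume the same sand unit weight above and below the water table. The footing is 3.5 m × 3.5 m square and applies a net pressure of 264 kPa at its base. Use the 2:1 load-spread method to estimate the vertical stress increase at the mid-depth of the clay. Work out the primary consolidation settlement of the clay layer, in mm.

Mid-depth of clay below the ground surface: z = 2.6 + 6.3/2 = 5.75 m.
Total vertical stress at mid-clay: σ_v = 19.6×2.6 + 17.8×3.15 = 107.03 kPa.
Pore pressure: u = 9.81×(5.75 − 0.02) = 56.211 kPa.
Initial effective stress: σ'_0 = σ_v − u = 107.03 − 56.211 = 50.819 kPa.
Stress increase at mid-clay by the 2:1 spreading method:
Δσ = qBL/((B+z)(L+z)) = 264×3.5×3.5/((3.5+5.75)(3.5+5.75)) = 37.797 kPa
Final effective stress: σ'_f = 50.819 + 37.797 = 88.616 kPa.
σ'_f = 88.616 > σ'_p = 69.7 kPa, so the stress path crosses the preconsolidation pressure — recompression up to σ'_p, then virgin compression beyond:
S_c = H/(1+e₀)·[C_r·log₁₀(σ'_p/σ'_0) + C_c·log₁₀(σ'_f/σ'_p)]
    = 6.3/2.08 × [0.051×log₁₀(69.7/50.819) + 0.27×log₁₀(88.616/69.7)]
    = 3.0288 × [0.0069975 + 0.028155] = 0.1065 m

S_c ≈ 106 mm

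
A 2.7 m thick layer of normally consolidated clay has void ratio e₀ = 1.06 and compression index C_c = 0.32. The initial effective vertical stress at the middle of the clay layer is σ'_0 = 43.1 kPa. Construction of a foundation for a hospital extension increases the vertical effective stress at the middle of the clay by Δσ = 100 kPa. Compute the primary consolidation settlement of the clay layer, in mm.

S_c ≈ 219 mm

Final effective stress: σ'_f = σ'_0 + Δσ = 43.1 + 100 = 143.1 kPa.
Normally consolidated clay, so the full stress increment lies on the virgin compression line:
S_c = C_c·H/(1+e₀)·log₁₀(σ'_f/σ'_0) = 0.32×2.7/(1+1.06)×log₁₀(143.1/43.1)
    = 0.41942 × 0.52116 = 0.2186 m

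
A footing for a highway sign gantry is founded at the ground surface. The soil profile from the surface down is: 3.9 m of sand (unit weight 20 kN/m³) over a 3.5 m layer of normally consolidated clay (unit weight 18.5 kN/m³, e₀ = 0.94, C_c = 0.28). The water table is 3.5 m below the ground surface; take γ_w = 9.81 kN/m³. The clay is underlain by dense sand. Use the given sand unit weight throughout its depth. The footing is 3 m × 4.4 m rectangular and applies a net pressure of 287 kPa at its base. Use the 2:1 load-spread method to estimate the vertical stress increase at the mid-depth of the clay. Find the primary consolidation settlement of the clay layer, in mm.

Mid-depth of clay below the ground surface: z = 3.9 + 3.5/2 = 5.65 m.
Total vertical stress at mid-clay: σ_v = 20×3.9 + 18.5×1.75 = 110.38 kPa.
Pore pressure: u = 9.81×(5.65 − 3.5) = 21.091 kPa.
Initial effective stress: σ'_0 = σ_v − u = 110.38 − 21.091 = 89.289 kPa.
Stress increase at mid-clay by the 2:1 spreading method:
Δσ = qBL/((B+z)(L+z)) = 287×3×4.4/((3+5.65)(4.4+5.65)) = 43.579 kPa
Final effective stress: σ'_f = σ'_0 + Δσ = 89.289 + 43.579 = 132.87 kPa.
Normally consolidated clay, so the full stress increment lies on the virgin compression line:
S_c = C_c·H/(1+e₀)·log₁₀(σ'_f/σ'_0) = 0.28×3.5/(1+0.94)×log₁₀(132.87/89.289)
    = 0.50515 × 0.17263 = 0.0872 m

S_c ≈ 87.2 mm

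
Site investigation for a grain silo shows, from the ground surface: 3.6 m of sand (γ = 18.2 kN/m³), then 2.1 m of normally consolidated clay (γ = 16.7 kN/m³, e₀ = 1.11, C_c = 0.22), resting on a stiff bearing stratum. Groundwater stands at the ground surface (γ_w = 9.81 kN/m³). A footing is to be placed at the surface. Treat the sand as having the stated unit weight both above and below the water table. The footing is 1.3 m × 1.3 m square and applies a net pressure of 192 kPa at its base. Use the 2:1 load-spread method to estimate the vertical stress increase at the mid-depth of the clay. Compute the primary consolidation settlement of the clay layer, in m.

Mid-depth of clay below the ground surface: z = 3.6 + 2.1/2 = 4.65 m.
Total vertical stress at mid-clay: σ_v = 18.2×3.6 + 16.7×1.05 = 83.055 kPa.
Pore pressure: u = 9.81×(4.65 − 0) = 45.617 kPa.
Initial effective stress: σ'_0 = σ_v − u = 83.055 − 45.617 = 37.438 kPa.
Stress increase at mid-clay by the 2:1 spreading method:
Δσ = qBL/((B+z)(L+z)) = 192×1.3×1.3/((1.3+4.65)(1.3+4.65)) = 9.1655 kPa
Final effective stress: σ'_f = σ'_0 + Δσ = 37.438 + 9.1655 = 46.604 kPa.
Normally consolidated clay, so the full stress increment lies on the virgin compression line:
S_c = C_c·H/(1+e₀)·log₁₀(σ'_f/σ'_0) = 0.22×2.1/(1+1.11)×log₁₀(46.604/37.438)
    = 0.21896 × 0.095111 = 0.02083 m

S_c ≈ 0.0208 m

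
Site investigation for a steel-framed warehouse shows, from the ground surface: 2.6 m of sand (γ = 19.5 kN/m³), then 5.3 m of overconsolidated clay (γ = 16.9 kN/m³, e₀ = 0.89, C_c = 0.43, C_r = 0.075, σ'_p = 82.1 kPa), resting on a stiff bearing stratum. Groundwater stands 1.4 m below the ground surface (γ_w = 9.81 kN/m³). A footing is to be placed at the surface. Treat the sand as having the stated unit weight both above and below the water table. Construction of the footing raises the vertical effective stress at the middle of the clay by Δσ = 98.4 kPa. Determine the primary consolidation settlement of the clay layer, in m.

S_c ≈ 0.369 m

Mid-depth of clay below the ground surface: z = 2.6 + 5.3/2 = 5.25 m.
Total vertical stress at mid-clay: σ_v = 19.5×2.6 + 16.9×2.65 = 95.485 kPa.
Pore pressure: u = 9.81×(5.25 − 1.4) = 37.769 kPa.
Initial effective stress: σ'_0 = σ_v − u = 95.485 − 37.769 = 57.716 kPa.
Final effective stress: σ'_f = 57.716 + 98.4 = 156.12 kPa.
σ'_f = 156.12 > σ'_p = 82.1 kPa, so the stress path crosses the preconsolidation pressure — recompression up to σ'_p, then virgin compression beyond:
S_c = H/(1+e₀)·[C_r·log₁₀(σ'_p/σ'_0) + C_c·log₁₀(σ'_f/σ'_p)]
    = 5.3/1.89 × [0.075×log₁₀(82.1/57.716) + 0.43×log₁₀(156.12/82.1)]
    = 2.8042 × [0.011479 + 0.12002] = 0.3687 m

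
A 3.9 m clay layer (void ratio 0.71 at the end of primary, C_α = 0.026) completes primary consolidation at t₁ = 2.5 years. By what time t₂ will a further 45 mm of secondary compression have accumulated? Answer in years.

t₂ ≈ 14.3 years

S_s = C_α·H/(1+e_p)·log₁₀(t₂/t₁) ⇒ log₁₀(t₂/t₁) = S_s·(1+e_p)/(C_α·H).
log₁₀(t₂/t₁) = 0.045 × (1+0.71) / (0.026×3.9) = 0.7589
t₂ = t₁ × 10^0.7589 = 2.5 × 5.74 = 14.35 years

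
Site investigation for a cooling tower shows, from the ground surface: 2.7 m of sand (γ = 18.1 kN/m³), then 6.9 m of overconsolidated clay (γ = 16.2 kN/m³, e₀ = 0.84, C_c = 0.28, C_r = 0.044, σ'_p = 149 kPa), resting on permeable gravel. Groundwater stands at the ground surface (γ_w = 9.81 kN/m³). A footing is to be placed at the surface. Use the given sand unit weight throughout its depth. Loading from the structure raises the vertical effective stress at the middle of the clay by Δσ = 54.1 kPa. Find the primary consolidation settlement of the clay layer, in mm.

S_c ≈ 57.1 mm

Mid-depth of clay below the ground surface: z = 2.7 + 6.9/2 = 6.15 m.
Total vertical stress at mid-clay: σ_v = 18.1×2.7 + 16.2×3.45 = 104.76 kPa.
Pore pressure: u = 9.81×(6.15 − 0) = 60.332 kPa.
Initial effective stress: σ'_0 = σ_v − u = 104.76 − 60.332 = 44.428 kPa.
Final effective stress: σ'_f = 44.428 + 54.1 = 98.528 kPa.
σ'_f = 98.528 ≤ σ'_p = 149 kPa, so the clay remains overconsolidated and only the recompression index applies:
S_c = C_r·H/(1+e₀)·log₁₀(σ'_f/σ'_0) = 0.044×6.9/1.84×log₁₀(98.528/44.428)
    = 0.165 × 0.3459 = 0.05707 m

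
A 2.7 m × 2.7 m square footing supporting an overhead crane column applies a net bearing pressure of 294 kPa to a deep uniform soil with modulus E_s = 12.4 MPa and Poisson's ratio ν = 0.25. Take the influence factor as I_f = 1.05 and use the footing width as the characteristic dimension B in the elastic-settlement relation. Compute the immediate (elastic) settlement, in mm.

S_e ≈ 63 mm

Immediate (elastic) settlement: S_e = q·B·(1−ν²)/E_s · I_f.
E_s = 12.4 MPa = 12400 kPa.
S_e = 294 × 2.7 × (1 − 0.25²) / 12400 × 1.05
    = 294 × 2.7 × 0.9375 / 12400 × 1.05
    = 0.06302 m = 63.02 mm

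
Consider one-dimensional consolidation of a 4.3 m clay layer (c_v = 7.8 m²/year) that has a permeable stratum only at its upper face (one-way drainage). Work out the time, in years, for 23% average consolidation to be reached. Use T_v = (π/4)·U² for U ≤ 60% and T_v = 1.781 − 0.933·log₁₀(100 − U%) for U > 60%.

Drainage path length: H_d = H = 4.3 m (single drainage).
U ≤ 60%: T_v = (π/4)·U² = (π/4)×0.23² = 0.041548.
t = T_v·H_d²/c_v = 0.041548×4.3²/7.8 = 0.09849 years.

t ≈ 0.0985 years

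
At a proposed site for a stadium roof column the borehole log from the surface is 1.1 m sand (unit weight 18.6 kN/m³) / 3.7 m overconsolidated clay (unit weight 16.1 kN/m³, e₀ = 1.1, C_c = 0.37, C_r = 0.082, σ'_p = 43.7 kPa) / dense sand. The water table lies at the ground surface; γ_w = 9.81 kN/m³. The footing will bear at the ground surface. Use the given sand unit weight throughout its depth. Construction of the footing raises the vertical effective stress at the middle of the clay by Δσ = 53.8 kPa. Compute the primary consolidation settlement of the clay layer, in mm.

Mid-depth of clay below the ground surface: z = 1.1 + 3.7/2 = 2.95 m.
Total vertical stress at mid-clay: σ_v = 18.6×1.1 + 16.1×1.85 = 50.245 kPa.
Pore pressure: u = 9.81×(2.95 − 0) = 28.94 kPa.
Initial effective stress: σ'_0 = σ_v − u = 50.245 − 28.94 = 21.305 kPa.
Final effective stress: σ'_f = 21.305 + 53.8 = 75.105 kPa.
σ'_f = 75.105 > σ'_p = 43.7 kPa, so the stress path crosses the preconsolidation pressure — recompression up to σ'_p, then virgin compression beyond:
S_c = H/(1+e₀)·[C_r·log₁₀(σ'_p/σ'_0) + C_c·log₁₀(σ'_f/σ'_p)]
    = 3.7/2.1 × [0.082×log₁₀(43.7/21.305) + 0.37×log₁₀(75.105/43.7)]
    = 1.7619 × [0.025584 + 0.087019] = 0.1984 m

S_c ≈ 198 mm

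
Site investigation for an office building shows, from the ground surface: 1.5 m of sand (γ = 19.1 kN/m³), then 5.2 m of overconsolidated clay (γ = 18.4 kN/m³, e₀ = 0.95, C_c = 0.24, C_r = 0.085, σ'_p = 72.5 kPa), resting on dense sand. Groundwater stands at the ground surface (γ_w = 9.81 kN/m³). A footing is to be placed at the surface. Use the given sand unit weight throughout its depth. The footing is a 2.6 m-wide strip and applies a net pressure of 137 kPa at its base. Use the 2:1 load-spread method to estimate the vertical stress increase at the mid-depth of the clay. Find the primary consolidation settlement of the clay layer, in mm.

Mid-depth of clay below the ground surface: z = 1.5 + 5.2/2 = 4.1 m.
Total vertical stress at mid-clay: σ_v = 19.1×1.5 + 18.4×2.6 = 76.49 kPa.
Pore pressure: u = 9.81×(4.1 − 0) = 40.221 kPa.
Initial effective stress: σ'_0 = σ_v − u = 76.49 − 40.221 = 36.269 kPa.
Stress increase at mid-clay by the 2:1 spreading method:
Δσ = qB/(B+z) = 137×2.6/(2.6+4.1) = 53.164 kPa
Final effective stress: σ'_f = 36.269 + 53.164 = 89.433 kPa.
σ'_f = 89.433 > σ'_p = 72.5 kPa, so the stress path crosses the preconsolidation pressure — recompression up to σ'_p, then virgin compression beyond:
S_c = H/(1+e₀)·[C_r·log₁₀(σ'_p/σ'_0) + C_c·log₁₀(σ'_f/σ'_p)]
    = 5.2/1.95 × [0.085×log₁₀(72.5/36.269) + 0.24×log₁₀(89.433/72.5)]
    = 2.6667 × [0.025568 + 0.021878] = 0.1265 m

S_c ≈ 127 mm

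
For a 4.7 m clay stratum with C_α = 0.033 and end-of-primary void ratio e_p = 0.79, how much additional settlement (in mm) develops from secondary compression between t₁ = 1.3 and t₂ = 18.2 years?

Secondary compression: S_s = C_α·H/(1+e_p)·log₁₀(t₂/t₁)
S_s = 0.033×4.7/(1+0.79)×log₁₀(18.2/1.3)
    = 0.08665 × 1.146 = 0.09931 m

S_s ≈ 99.3 mm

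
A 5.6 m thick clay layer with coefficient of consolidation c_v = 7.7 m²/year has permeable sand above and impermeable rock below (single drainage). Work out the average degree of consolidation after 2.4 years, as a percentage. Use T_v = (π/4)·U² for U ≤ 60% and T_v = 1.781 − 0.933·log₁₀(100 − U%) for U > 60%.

U ≈ 81.1 %

Drainage path length: H_d = H = 5.6 m (single drainage).
T_v = c_v·t/H_d² = 7.7×2.4/5.6² = 0.58929.
T_v = 0.58929 corresponds to the U > 60% branch:
U = 1 − 10^((1.781 − T_v)/0.933)/100 = 0.8106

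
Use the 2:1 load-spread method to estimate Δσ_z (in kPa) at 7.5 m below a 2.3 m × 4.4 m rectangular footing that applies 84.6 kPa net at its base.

By the 2:1 method the load spreads at 1 horizontal : 2 vertical, so at depth z the loaded area has grown by z in each plan dimension:
Δσ = qBL/((B+z)(L+z)) = 84.6×2.3×4.4/((2.3+7.5)(4.4+7.5)) = 7.3414 kPa

Δσ_z ≈ 7.34 kPa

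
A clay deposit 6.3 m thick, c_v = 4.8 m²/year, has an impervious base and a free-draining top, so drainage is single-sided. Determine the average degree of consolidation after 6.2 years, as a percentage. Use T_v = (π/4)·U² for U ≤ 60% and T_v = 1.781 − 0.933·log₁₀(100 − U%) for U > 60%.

U ≈ 87.3 %

Drainage path length: H_d = H = 6.3 m (single drainage).
T_v = c_v·t/H_d² = 4.8×6.2/6.3² = 0.74981.
T_v = 0.74981 corresponds to the U > 60% branch:
U = 1 − 10^((1.781 − T_v)/0.933)/100 = 0.8726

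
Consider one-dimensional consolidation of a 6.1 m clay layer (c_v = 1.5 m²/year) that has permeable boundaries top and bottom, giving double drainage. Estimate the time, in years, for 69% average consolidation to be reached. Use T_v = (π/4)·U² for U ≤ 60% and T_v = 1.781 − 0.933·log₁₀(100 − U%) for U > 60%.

Drainage path length: H_d = H/2 = 3.05 m (double drainage).
U > 60%: T_v = 1.781 − 0.933·log₁₀(100 − 69) = 0.38956.
t = T_v·H_d²/c_v = 0.38956×3.05²/1.5 = 2.416 years.

t ≈ 2.42 years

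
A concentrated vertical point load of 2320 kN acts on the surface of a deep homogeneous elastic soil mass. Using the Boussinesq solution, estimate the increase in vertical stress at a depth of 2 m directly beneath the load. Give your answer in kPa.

Boussinesq vertical stress below a point load on an elastic half-space:
Δσ_z = 3P/(2πz²) · [1 + (r/z)²]^(−5/2)
r/z = 0/2 = 0; [1+(r/z)²]^(−5/2) = 1.
Δσ_z = 3×2320/(2π×2²) × 1 = 276.93 × 1 = 276.9 kPa

Δσ_z ≈ 277 kPa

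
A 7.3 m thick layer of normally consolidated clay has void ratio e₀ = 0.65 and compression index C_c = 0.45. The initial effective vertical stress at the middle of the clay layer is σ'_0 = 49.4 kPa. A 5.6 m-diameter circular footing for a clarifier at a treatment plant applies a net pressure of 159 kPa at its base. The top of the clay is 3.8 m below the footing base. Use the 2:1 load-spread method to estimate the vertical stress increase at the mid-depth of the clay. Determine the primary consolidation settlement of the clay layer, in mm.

S_c ≈ 402 mm

Mid-depth of clay below the footing base: z = 3.8 + 7.3/2 = 7.45 m.
Stress increase at mid-clay by the 2:1 spreading method:
Δσ ≈ qD²/(D+z)² = 159×5.6²/(5.6+7.45)² = 29.279 kPa
Final effective stress: σ'_f = σ'_0 + Δσ = 49.4 + 29.279 = 78.679 kPa.
Normally consolidated clay, so the full stress increment lies on the virgin compression line:
S_c = C_c·H/(1+e₀)·log₁₀(σ'_f/σ'_0) = 0.45×7.3/(1+0.65)×log₁₀(78.679/49.4)
    = 1.9909 × 0.20213 = 0.4024 m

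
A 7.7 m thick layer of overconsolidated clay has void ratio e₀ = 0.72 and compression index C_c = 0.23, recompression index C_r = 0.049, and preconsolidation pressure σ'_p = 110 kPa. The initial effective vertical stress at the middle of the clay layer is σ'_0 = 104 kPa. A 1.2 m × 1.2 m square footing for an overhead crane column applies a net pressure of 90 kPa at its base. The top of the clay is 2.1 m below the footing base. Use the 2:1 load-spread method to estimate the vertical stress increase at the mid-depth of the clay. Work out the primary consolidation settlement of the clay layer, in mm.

S_c ≈ 2.3 mm

Mid-depth of clay below the footing base: z = 2.1 + 7.7/2 = 5.95 m.
Stress increase at mid-clay by the 2:1 spreading method:
Δσ = qBL/((B+z)(L+z)) = 90×1.2×1.2/((1.2+5.95)(1.2+5.95)) = 2.5351 kPa
Final effective stress: σ'_f = 104 + 2.5351 = 106.54 kPa.
σ'_f = 106.54 ≤ σ'_p = 110 kPa, so the clay remains overconsolidated and only the recompression index applies:
S_c = C_r·H/(1+e₀)·log₁₀(σ'_f/σ'_0) = 0.049×7.7/1.72×log₁₀(106.54/104)
    = 0.21936 × 0.010479 = 0.002299 m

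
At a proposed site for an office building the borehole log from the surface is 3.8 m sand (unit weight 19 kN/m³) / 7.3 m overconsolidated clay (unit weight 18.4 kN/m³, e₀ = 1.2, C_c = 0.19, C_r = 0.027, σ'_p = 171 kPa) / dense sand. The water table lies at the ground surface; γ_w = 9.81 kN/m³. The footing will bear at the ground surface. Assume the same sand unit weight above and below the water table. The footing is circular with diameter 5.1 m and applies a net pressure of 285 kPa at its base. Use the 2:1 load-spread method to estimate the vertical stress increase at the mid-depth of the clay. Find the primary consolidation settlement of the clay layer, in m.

Mid-depth of clay below the ground surface: z = 3.8 + 7.3/2 = 7.45 m.
Total vertical stress at mid-clay: σ_v = 19×3.8 + 18.4×3.65 = 139.36 kPa.
Pore pressure: u = 9.81×(7.45 − 0) = 73.085 kPa.
Initial effective stress: σ'_0 = σ_v − u = 139.36 − 73.085 = 66.275 kPa.
Stress increase at mid-clay by the 2:1 spreading method:
Δσ ≈ qD²/(D+z)² = 285×5.1²/(5.1+7.45)² = 47.065 kPa
Final effective stress: σ'_f = 66.275 + 47.065 = 113.34 kPa.
σ'_f = 113.34 ≤ σ'_p = 171 kPa, so the clay remains overconsolidated and only the recompression index applies:
S_c = C_r·H/(1+e₀)·log₁₀(σ'_f/σ'_0) = 0.027×7.3/2.2×log₁₀(113.34/66.275)
    = 0.089591 × 0.23303 = 0.02088 m

S_c ≈ 0.0209 m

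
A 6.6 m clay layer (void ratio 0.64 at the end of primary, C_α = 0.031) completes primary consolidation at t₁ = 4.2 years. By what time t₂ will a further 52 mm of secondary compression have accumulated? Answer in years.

t₂ ≈ 11 years

S_s = C_α·H/(1+e_p)·log₁₀(t₂/t₁) ⇒ log₁₀(t₂/t₁) = S_s·(1+e_p)/(C_α·H).
log₁₀(t₂/t₁) = 0.052 × (1+0.64) / (0.031×6.6) = 0.4168
t₂ = t₁ × 10^0.4168 = 4.2 × 2.611 = 10.97 years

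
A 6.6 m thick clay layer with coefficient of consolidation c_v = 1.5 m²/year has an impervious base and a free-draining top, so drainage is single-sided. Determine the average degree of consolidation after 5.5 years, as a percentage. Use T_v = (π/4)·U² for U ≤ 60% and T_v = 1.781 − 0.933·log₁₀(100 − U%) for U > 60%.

Drainage path length: H_d = H = 6.6 m (single drainage).
T_v = c_v·t/H_d² = 1.5×5.5/6.6² = 0.18939.
T_v = 0.18939 corresponds to the U ≤ 60% branch:
U = √(4T_v/π) = 0.4911

U ≈ 49.1 %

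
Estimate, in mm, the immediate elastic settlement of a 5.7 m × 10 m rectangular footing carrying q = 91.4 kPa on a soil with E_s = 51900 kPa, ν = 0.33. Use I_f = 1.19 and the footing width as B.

S_e ≈ 10.6 mm

Immediate (elastic) settlement: S_e = q·B·(1−ν²)/E_s · I_f.
S_e = 91.4 × 5.7 × (1 − 0.33²) / 51900 × 1.19
    = 91.4 × 5.7 × 0.8911 / 51900 × 1.19
    = 0.01064 m = 10.64 mm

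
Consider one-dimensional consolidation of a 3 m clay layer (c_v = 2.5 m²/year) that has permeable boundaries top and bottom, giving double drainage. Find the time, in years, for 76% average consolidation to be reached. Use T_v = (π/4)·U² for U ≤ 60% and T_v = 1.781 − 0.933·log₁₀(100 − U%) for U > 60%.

Drainage path length: H_d = H/2 = 1.5 m (double drainage).
U > 60%: T_v = 1.781 − 0.933·log₁₀(100 − 76) = 0.49326.
t = T_v·H_d²/c_v = 0.49326×1.5²/2.5 = 0.4439 years.

t ≈ 0.444 years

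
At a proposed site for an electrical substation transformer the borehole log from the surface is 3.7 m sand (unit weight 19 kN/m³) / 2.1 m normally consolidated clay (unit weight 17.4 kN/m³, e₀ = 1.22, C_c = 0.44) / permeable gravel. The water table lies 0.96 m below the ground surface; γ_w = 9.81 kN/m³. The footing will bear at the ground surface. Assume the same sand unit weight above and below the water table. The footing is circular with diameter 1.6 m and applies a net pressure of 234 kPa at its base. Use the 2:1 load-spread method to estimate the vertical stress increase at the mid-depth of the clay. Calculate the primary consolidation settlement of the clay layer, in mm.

Mid-depth of clay below the ground surface: z = 3.7 + 2.1/2 = 4.75 m.
Total vertical stress at mid-clay: σ_v = 19×3.7 + 17.4×1.05 = 88.57 kPa.
Pore pressure: u = 9.81×(4.75 − 0.96) = 37.18 kPa.
Initial effective stress: σ'_0 = σ_v − u = 88.57 − 37.18 = 51.39 kPa.
Stress increase at mid-clay by the 2:1 spreading method:
Δσ ≈ qD²/(D+z)² = 234×1.6²/(1.6+4.75)² = 14.856 kPa
Final effective stress: σ'_f = σ'_0 + Δσ = 51.39 + 14.856 = 66.246 kPa.
Normally consolidated clay, so the full stress increment lies on the virgin compression line:
S_c = C_c·H/(1+e₀)·log₁₀(σ'_f/σ'_0) = 0.44×2.1/(1+1.22)×log₁₀(66.246/51.39)
    = 0.41622 × 0.11028 = 0.0459 m

S_c ≈ 45.9 mm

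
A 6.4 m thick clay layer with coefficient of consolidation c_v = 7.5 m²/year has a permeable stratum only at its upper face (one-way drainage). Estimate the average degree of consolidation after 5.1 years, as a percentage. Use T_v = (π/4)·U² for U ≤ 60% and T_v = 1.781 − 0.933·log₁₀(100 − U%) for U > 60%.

Drainage path length: H_d = H = 6.4 m (single drainage).
T_v = c_v·t/H_d² = 7.5×5.1/6.4² = 0.93384.
T_v = 0.93384 corresponds to the U > 60% branch:
U = 1 − 10^((1.781 − T_v)/0.933)/100 = 0.9191

U ≈ 91.9 %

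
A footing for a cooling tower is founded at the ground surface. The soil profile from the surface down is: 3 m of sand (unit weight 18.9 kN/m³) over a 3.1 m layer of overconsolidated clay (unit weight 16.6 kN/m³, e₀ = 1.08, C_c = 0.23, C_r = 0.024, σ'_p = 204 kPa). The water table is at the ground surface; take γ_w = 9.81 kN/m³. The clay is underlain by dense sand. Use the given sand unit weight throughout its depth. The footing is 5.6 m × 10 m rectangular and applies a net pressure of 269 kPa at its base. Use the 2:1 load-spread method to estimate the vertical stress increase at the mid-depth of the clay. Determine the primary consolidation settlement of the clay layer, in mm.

S_c ≈ 20.3 mm

Mid-depth of clay below the ground surface: z = 3 + 3.1/2 = 4.55 m.
Total vertical stress at mid-clay: σ_v = 18.9×3 + 16.6×1.55 = 82.43 kPa.
Pore pressure: u = 9.81×(4.55 − 0) = 44.636 kPa.
Initial effective stress: σ'_0 = σ_v − u = 82.43 − 44.636 = 37.794 kPa.
Stress increase at mid-clay by the 2:1 spreading method:
Δσ = qBL/((B+z)(L+z)) = 269×5.6×10/((5.6+4.55)(10+4.55)) = 102 kPa
Final effective stress: σ'_f = 37.794 + 102 = 139.79 kPa.
σ'_f = 139.79 ≤ σ'_p = 204 kPa, so the clay remains overconsolidated and only the recompression index applies:
S_c = C_r·H/(1+e₀)·log₁₀(σ'_f/σ'_0) = 0.024×3.1/2.08×log₁₀(139.79/37.794)
    = 0.03577 × 0.56805 = 0.02032 m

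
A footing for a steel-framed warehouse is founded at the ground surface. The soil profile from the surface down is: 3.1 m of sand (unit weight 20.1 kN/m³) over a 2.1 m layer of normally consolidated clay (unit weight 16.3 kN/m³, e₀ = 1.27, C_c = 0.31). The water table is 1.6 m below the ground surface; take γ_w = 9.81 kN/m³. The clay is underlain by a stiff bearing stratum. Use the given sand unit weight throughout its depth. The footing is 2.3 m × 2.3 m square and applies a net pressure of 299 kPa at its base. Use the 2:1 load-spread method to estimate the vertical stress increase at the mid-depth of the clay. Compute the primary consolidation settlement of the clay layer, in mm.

Mid-depth of clay below the ground surface: z = 3.1 + 2.1/2 = 4.15 m.
Total vertical stress at mid-clay: σ_v = 20.1×3.1 + 16.3×1.05 = 79.425 kPa.
Pore pressure: u = 9.81×(4.15 − 1.6) = 25.015 kPa.
Initial effective stress: σ'_0 = σ_v − u = 79.425 − 25.015 = 54.41 kPa.
Stress increase at mid-clay by the 2:1 spreading method:
Δσ = qBL/((B+z)(L+z)) = 299×2.3×2.3/((2.3+4.15)(2.3+4.15)) = 38.02 kPa
Final effective stress: σ'_f = σ'_0 + Δσ = 54.41 + 38.02 = 92.43 kPa.
Normally consolidated clay, so the full stress increment lies on the virgin compression line:
S_c = C_c·H/(1+e₀)·log₁₀(σ'_f/σ'_0) = 0.31×2.1/(1+1.27)×log₁₀(92.43/54.41)
    = 0.28678 × 0.23013 = 0.066 m

S_c ≈ 66 mm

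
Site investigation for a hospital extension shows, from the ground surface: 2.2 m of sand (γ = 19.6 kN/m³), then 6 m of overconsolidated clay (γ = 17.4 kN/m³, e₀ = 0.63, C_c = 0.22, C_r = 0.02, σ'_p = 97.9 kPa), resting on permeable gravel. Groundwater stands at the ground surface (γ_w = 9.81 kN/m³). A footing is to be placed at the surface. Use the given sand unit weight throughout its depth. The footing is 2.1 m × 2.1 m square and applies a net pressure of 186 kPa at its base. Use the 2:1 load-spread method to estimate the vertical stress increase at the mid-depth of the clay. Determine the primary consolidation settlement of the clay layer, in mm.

S_c ≈ 9.53 mm

Mid-depth of clay below the ground surface: z = 2.2 + 6/2 = 5.2 m.
Total vertical stress at mid-clay: σ_v = 19.6×2.2 + 17.4×3 = 95.32 kPa.
Pore pressure: u = 9.81×(5.2 − 0) = 51.012 kPa.
Initial effective stress: σ'_0 = σ_v − u = 95.32 − 51.012 = 44.308 kPa.
Stress increase at mid-clay by the 2:1 spreading method:
Δσ = qBL/((B+z)(L+z)) = 186×2.1×2.1/((2.1+5.2)(2.1+5.2)) = 15.392 kPa
Final effective stress: σ'_f = 44.308 + 15.392 = 59.7 kPa.
σ'_f = 59.7 ≤ σ'_p = 97.9 kPa, so the clay remains overconsolidated and only the recompression index applies:
S_c = C_r·H/(1+e₀)·log₁₀(σ'_f/σ'_0) = 0.02×6/1.63×log₁₀(59.7/44.308)
    = 0.07362 × 0.12949 = 0.009533 m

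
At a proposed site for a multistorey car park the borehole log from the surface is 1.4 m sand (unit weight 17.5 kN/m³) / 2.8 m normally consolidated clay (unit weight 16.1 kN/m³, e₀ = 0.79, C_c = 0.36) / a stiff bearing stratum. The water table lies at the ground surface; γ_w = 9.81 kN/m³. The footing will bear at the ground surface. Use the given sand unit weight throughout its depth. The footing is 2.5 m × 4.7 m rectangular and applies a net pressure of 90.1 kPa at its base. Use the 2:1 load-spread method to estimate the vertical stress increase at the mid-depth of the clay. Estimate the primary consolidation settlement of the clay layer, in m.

S_c ≈ 0.21 m

Mid-depth of clay below the ground surface: z = 1.4 + 2.8/2 = 2.8 m.
Total vertical stress at mid-clay: σ_v = 17.5×1.4 + 16.1×1.4 = 47.04 kPa.
Pore pressure: u = 9.81×(2.8 − 0) = 27.468 kPa.
Initial effective stress: σ'_0 = σ_v − u = 47.04 − 27.468 = 19.572 kPa.
Stress increase at mid-clay by the 2:1 spreading method:
Δσ = qBL/((B+z)(L+z)) = 90.1×2.5×4.7/((2.5+2.8)(4.7+2.8)) = 26.633 kPa
Final effective stress: σ'_f = σ'_0 + Δσ = 19.572 + 26.633 = 46.205 kPa.
Normally consolidated clay, so the full stress increment lies on the virgin compression line:
S_c = C_c·H/(1+e₀)·log₁₀(σ'_f/σ'_0) = 0.36×2.8/(1+0.79)×log₁₀(46.205/19.572)
    = 0.56313 × 0.37305 = 0.2101 m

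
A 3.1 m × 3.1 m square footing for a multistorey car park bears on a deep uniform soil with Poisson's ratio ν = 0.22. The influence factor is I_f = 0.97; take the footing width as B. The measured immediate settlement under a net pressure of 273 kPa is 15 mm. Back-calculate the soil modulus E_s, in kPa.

E_s ≈ 52100 kPa

S_e = q·B·(1−ν²)/E_s · I_f  ⇒  E_s = q·B·(1−ν²)·I_f / S_e.
E_s = 273 × 3.1 × 0.9516 × 0.97 / 0.015 = 52080 kPa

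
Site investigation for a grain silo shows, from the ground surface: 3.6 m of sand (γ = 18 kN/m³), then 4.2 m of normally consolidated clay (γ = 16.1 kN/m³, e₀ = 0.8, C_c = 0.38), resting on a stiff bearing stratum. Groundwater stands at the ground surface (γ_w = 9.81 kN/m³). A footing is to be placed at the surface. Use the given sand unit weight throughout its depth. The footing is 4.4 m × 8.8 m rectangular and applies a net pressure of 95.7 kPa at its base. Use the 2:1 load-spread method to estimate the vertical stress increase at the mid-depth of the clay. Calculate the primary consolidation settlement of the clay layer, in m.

Mid-depth of clay below the ground surface: z = 3.6 + 4.2/2 = 5.7 m.
Total vertical stress at mid-clay: σ_v = 18×3.6 + 16.1×2.1 = 98.61 kPa.
Pore pressure: u = 9.81×(5.7 − 0) = 55.917 kPa.
Initial effective stress: σ'_0 = σ_v − u = 98.61 − 55.917 = 42.693 kPa.
Stress increase at mid-clay by the 2:1 spreading method:
Δσ = qBL/((B+z)(L+z)) = 95.7×4.4×8.8/((4.4+5.7)(8.8+5.7)) = 25.302 kPa
Final effective stress: σ'_f = σ'_0 + Δσ = 42.693 + 25.302 = 67.995 kPa.
Normally consolidated clay, so the full stress increment lies on the virgin compression line:
S_c = C_c·H/(1+e₀)·log₁₀(σ'_f/σ'_0) = 0.38×4.2/(1+0.8)×log₁₀(67.995/42.693)
    = 0.88667 × 0.20212 = 0.1792 m

S_c ≈ 0.179 m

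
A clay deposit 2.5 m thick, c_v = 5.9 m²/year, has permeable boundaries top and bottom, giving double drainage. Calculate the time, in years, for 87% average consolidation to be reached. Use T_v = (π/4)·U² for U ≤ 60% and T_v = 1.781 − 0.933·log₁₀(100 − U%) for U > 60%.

Drainage path length: H_d = H/2 = 1.25 m (double drainage).
U > 60%: T_v = 1.781 − 0.933·log₁₀(100 − 87) = 0.74169.
t = T_v·H_d²/c_v = 0.74169×1.25²/5.9 = 0.1964 years.

t ≈ 0.196 years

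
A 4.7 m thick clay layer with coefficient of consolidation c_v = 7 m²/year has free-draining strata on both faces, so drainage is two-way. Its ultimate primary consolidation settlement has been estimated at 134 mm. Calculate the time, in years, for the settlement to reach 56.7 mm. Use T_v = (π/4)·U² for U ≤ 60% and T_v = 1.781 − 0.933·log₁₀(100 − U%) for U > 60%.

t ≈ 0.111 years

Drainage path length: H_d = H/2 = 2.35 m (double drainage).
U = S(t)/S_ult = 56.7/134 = 0.4231.
U ≤ 60%: T_v = (π/4)·U² = (π/4)×0.42313² = 0.14062.
t = T_v·H_d²/c_v = 0.14062×2.35²/7 = 0.1109 years.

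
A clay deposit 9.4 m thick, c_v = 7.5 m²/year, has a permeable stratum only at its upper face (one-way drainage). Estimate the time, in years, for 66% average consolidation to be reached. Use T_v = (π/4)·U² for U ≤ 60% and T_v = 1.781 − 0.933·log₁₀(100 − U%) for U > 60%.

Drainage path length: H_d = H = 9.4 m (single drainage).
U > 60%: T_v = 1.781 − 0.933·log₁₀(100 − 66) = 0.35213.
t = T_v·H_d²/c_v = 0.35213×9.4²/7.5 = 4.149 years.

t ≈ 4.15 years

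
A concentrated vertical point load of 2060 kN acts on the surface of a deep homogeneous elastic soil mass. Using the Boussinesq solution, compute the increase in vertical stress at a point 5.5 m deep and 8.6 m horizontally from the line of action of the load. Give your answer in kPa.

Δσ_z ≈ 1.48 kPa

Boussinesq vertical stress below a point load on an elastic half-space:
Δσ_z = 3P/(2πz²) · [1 + (r/z)²]^(−5/2)
r/z = 8.6/5.5 = 1.5636; [1+(r/z)²]^(−5/2) = 0.045398.
Δσ_z = 3×2060/(2π×5.5²) × 0.045398 = 32.515 × 0.045398 = 1.476 kPa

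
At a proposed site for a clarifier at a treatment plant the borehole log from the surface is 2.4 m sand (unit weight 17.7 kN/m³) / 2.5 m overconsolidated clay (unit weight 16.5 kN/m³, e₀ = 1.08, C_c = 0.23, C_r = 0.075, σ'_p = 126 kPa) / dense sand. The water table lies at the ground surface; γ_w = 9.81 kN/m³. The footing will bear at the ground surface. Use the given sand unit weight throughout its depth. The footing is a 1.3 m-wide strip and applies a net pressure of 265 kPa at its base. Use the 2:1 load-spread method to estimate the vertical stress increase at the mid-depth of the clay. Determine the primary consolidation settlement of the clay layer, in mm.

Mid-depth of clay below the ground surface: z = 2.4 + 2.5/2 = 3.65 m.
Total vertical stress at mid-clay: σ_v = 17.7×2.4 + 16.5×1.25 = 63.105 kPa.
Pore pressure: u = 9.81×(3.65 − 0) = 35.806 kPa.
Initial effective stress: σ'_0 = σ_v − u = 63.105 − 35.806 = 27.299 kPa.
Stress increase at mid-clay by the 2:1 spreading method:
Δσ = qB/(B+z) = 265×1.3/(1.3+3.65) = 69.596 kPa
Final effective stress: σ'_f = 27.299 + 69.596 = 96.895 kPa.
σ'_f = 96.895 ≤ σ'_p = 126 kPa, so the clay remains overconsolidated and only the recompression index applies:
S_c = C_r·H/(1+e₀)·log₁₀(σ'_f/σ'_0) = 0.075×2.5/2.08×log₁₀(96.895/27.299)
    = 0.090143 × 0.55015 = 0.04959 m

S_c ≈ 49.6 mm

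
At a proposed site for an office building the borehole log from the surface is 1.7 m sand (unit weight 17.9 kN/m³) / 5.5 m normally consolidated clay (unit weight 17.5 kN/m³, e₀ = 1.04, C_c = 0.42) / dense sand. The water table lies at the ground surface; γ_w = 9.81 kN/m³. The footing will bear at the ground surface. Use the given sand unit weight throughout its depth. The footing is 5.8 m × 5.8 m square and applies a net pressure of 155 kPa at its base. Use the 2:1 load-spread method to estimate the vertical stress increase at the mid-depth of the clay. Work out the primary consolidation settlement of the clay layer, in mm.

Mid-depth of clay below the ground surface: z = 1.7 + 5.5/2 = 4.45 m.
Total vertical stress at mid-clay: σ_v = 17.9×1.7 + 17.5×2.75 = 78.555 kPa.
Pore pressure: u = 9.81×(4.45 − 0) = 43.655 kPa.
Initial effective stress: σ'_0 = σ_v − u = 78.555 − 43.655 = 34.9 kPa.
Stress increase at mid-clay by the 2:1 spreading method:
Δσ = qBL/((B+z)(L+z)) = 155×5.8×5.8/((5.8+4.45)(5.8+4.45)) = 49.63 kPa
Final effective stress: σ'_f = σ'_0 + Δσ = 34.9 + 49.63 = 84.53 kPa.
Normally consolidated clay, so the full stress increment lies on the virgin compression line:
S_c = C_c·H/(1+e₀)·log₁₀(σ'_f/σ'_0) = 0.42×5.5/(1+1.04)×log₁₀(84.53/34.9)
    = 1.1324 × 0.38419 = 0.4351 m

S_c ≈ 435 mm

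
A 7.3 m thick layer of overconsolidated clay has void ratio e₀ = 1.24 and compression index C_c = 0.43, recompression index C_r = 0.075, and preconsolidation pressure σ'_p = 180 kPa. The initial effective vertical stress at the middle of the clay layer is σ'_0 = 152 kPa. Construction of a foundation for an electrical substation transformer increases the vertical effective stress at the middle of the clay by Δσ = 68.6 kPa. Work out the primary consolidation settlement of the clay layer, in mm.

S_c ≈ 142 mm

Final effective stress: σ'_f = 152 + 68.6 = 220.6 kPa.
σ'_f = 220.6 > σ'_p = 180 kPa, so the stress path crosses the preconsolidation pressure — recompression up to σ'_p, then virgin compression beyond:
S_c = H/(1+e₀)·[C_r·log₁₀(σ'_p/σ'_0) + C_c·log₁₀(σ'_f/σ'_p)]
    = 7.3/2.24 × [0.075×log₁₀(180/152) + 0.43×log₁₀(220.6/180)]
    = 3.2589 × [0.0055072 + 0.037983] = 0.1417 m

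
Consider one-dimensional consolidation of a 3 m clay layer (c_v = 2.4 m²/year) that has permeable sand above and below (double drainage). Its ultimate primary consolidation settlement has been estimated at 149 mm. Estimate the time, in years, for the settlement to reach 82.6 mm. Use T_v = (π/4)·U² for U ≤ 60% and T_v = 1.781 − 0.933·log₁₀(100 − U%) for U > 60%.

Drainage path length: H_d = H/2 = 1.5 m (double drainage).
U = S(t)/S_ult = 82.6/149 = 0.5544.
U ≤ 60%: T_v = (π/4)·U² = (π/4)×0.55436² = 0.24137.
t = T_v·H_d²/c_v = 0.24137×1.5²/2.4 = 0.2263 years.

t ≈ 0.226 years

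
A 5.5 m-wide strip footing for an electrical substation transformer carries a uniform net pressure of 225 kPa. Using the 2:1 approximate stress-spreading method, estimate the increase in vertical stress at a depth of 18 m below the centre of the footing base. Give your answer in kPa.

Δσ_z ≈ 52.7 kPa

By the 2:1 method the load spreads at 1 horizontal : 2 vertical, so at depth z the loaded area has grown by z in each plan dimension:
Δσ = qB/(B+z) = 225×5.5/(5.5+18) = 52.66 kPa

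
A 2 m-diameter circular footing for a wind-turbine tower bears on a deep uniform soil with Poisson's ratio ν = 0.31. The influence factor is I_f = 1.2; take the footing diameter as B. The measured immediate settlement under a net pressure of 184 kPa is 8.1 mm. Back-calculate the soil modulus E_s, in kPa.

E_s ≈ 49300 kPa

S_e = q·B·(1−ν²)/E_s · I_f  ⇒  E_s = q·B·(1−ν²)·I_f / S_e.
E_s = 184 × 2 × 0.9039 × 1.2 / 0.0081 = 49280 kPa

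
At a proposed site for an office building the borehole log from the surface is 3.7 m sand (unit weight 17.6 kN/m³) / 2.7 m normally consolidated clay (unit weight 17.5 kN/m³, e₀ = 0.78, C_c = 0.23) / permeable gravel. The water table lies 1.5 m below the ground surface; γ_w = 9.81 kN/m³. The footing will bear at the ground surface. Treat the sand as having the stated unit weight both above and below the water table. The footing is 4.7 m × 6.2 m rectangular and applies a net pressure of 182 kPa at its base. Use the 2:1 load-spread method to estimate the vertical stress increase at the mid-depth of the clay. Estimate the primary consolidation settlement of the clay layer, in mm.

S_c ≈ 97 mm

Mid-depth of clay below the ground surface: z = 3.7 + 2.7/2 = 5.05 m.
Total vertical stress at mid-clay: σ_v = 17.6×3.7 + 17.5×1.35 = 88.745 kPa.
Pore pressure: u = 9.81×(5.05 − 1.5) = 34.825 kPa.
Initial effective stress: σ'_0 = σ_v − u = 88.745 − 34.825 = 53.92 kPa.
Stress increase at mid-clay by the 2:1 spreading method:
Δσ = qBL/((B+z)(L+z)) = 182×4.7×6.2/((4.7+5.05)(6.2+5.05)) = 48.351 kPa
Final effective stress: σ'_f = σ'_0 + Δσ = 53.92 + 48.351 = 102.27 kPa.
Normally consolidated clay, so the full stress increment lies on the virgin compression line:
S_c = C_c·H/(1+e₀)·log₁₀(σ'_f/σ'_0) = 0.23×2.7/(1+0.78)×log₁₀(102.27/53.92)
    = 0.34888 × 0.278 = 0.09699 m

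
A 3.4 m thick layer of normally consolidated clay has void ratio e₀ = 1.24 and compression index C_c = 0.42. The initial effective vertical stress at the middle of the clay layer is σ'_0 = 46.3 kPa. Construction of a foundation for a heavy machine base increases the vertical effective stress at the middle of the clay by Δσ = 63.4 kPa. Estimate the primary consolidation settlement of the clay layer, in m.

Final effective stress: σ'_f = σ'_0 + Δσ = 46.3 + 63.4 = 109.7 kPa.
Normally consolidated clay, so the full stress increment lies on the virgin compression line:
S_c = C_c·H/(1+e₀)·log₁₀(σ'_f/σ'_0) = 0.42×3.4/(1+1.24)×log₁₀(109.7/46.3)
    = 0.6375 × 0.37463 = 0.2388 m

S_c ≈ 0.239 m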